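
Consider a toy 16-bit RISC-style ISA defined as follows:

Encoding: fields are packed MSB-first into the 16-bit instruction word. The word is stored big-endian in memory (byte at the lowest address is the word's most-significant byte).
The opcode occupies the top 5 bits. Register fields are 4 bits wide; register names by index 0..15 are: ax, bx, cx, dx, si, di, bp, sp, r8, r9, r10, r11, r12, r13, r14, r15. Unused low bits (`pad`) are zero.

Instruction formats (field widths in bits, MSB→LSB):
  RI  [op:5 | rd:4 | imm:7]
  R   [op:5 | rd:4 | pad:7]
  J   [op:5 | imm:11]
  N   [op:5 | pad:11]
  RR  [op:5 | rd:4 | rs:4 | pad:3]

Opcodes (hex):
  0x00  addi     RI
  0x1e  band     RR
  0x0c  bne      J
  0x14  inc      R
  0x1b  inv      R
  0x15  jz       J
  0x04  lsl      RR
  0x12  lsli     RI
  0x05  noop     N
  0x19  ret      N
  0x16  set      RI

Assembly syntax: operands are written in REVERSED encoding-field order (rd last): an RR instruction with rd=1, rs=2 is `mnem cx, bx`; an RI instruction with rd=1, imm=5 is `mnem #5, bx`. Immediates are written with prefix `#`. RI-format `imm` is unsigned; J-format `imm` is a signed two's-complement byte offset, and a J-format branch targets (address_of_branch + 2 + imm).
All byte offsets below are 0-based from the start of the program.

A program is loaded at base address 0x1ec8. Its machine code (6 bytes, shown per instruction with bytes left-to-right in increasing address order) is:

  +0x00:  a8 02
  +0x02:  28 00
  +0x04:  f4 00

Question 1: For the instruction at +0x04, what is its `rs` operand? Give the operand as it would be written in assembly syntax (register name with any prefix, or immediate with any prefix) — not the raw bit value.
+0x04: f4 00 ⇒ word 0xf400 (big)
  opcode bits[15:11]=0x1e: band/RR
  [10:7] rd=8 = r8
  [6:3] rs=0 = ax

ax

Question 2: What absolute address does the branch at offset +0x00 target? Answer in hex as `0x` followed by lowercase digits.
[00] a8 02 → 0xa802
  opcode bits[15:11]=0x15: jz/J
  [10:0] imm=2 = #2
  target = base 0x1ec8 + off 0x00 + 2 + imm 2 = 0x1ecc

0x1ecc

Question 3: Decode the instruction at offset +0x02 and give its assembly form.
noop

[02] 28 00 → 0x2800
  opcode bits[15:11]=0x5: noop/N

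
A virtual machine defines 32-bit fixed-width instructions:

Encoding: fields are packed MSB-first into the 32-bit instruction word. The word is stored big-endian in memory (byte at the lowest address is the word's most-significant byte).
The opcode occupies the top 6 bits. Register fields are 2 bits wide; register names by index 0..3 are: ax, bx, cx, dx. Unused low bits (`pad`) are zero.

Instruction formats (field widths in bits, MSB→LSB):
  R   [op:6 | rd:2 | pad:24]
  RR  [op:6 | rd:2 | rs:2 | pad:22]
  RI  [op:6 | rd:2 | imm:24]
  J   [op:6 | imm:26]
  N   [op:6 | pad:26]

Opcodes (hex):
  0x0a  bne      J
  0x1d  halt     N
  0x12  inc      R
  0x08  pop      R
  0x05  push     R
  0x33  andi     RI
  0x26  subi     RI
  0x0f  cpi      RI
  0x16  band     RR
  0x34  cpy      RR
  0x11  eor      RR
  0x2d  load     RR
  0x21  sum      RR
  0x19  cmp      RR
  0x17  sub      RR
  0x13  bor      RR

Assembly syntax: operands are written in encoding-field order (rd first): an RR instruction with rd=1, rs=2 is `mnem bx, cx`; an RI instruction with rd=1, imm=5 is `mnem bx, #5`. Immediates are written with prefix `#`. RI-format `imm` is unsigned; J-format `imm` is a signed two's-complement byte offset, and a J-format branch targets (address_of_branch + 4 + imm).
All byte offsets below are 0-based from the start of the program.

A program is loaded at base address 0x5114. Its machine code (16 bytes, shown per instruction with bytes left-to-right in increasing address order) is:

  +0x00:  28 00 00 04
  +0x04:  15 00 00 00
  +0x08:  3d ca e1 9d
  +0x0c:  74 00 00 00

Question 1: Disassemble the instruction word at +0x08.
[08] 3d ca e1 9d → 0x3dcae19d
  top 6b → 0xf → cpi [RI]
  [25:24] rd=1 = bx
  [23:0] imm=13296029 = #13296029

cpi bx, #13296029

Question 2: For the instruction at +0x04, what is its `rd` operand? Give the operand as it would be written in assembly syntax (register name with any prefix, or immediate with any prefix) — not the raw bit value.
bx

@+04  big-endian(15 00 00 00) = 0x15000000
  op=0x15000000>>26=0x5 ⇒ push (R)
  rd: (w>>24)&0x3=0x1 → bx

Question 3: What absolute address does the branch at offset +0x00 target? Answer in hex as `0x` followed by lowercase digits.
0x511c

[00] 28 00 00 04 → 0x28000004
  opcode bits[31:26]=0xa: bne/J
  imm@[25:0]=0x4 ⇒ #4
  target = base 0x5114 + off 0x00 + 4 + imm 4 = 0x511c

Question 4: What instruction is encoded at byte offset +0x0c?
+0x0c: 74 00 00 00 ⇒ word 0x74000000 (big)
  op=0x74000000>>26=0x1d ⇒ halt (N)

halt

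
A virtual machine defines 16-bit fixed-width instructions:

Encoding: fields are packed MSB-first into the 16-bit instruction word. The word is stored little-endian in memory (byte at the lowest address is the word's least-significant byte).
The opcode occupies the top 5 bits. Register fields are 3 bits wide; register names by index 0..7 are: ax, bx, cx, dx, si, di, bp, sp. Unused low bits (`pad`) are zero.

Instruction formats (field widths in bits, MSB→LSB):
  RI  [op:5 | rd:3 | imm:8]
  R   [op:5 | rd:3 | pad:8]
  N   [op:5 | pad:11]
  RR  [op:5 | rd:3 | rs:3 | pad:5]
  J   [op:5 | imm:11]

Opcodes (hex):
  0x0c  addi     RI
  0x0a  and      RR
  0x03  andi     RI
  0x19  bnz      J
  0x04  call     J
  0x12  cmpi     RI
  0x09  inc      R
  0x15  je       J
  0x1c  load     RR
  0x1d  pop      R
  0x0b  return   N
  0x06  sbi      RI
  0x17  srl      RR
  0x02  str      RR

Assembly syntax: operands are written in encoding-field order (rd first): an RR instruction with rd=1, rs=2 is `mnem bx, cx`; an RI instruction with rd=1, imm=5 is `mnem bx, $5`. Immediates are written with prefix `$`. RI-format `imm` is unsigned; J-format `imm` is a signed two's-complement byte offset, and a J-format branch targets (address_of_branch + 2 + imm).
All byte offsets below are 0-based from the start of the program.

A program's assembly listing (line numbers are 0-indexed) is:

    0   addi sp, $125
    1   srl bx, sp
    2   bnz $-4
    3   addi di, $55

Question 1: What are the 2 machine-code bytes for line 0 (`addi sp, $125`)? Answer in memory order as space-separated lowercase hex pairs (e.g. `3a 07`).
7d 67

line 0 (addi): pack op=0xc:5|rd=7:3|imm=125:8 = 0x677d; little→ 7d 67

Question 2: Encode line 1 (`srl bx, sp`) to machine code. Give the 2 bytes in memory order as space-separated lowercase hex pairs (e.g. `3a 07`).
e0 b9

1. srl fields op=0x17:5|rd=1:3|rs=7:3|pad=0:5 → word b9e0h → e0 b9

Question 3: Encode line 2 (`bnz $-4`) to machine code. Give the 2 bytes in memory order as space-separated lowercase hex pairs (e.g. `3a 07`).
line 2 (bnz): pack op=0x19:5|imm=-4:11 = 0xcffc; little→ fc cf

fc cf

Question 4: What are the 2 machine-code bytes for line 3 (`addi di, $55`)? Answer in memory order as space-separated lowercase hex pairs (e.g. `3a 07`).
37 65

L3: addi op=0xc:5|rd=5:3|imm=55:8 ⇒ 0x6537 ⇒ little 37 65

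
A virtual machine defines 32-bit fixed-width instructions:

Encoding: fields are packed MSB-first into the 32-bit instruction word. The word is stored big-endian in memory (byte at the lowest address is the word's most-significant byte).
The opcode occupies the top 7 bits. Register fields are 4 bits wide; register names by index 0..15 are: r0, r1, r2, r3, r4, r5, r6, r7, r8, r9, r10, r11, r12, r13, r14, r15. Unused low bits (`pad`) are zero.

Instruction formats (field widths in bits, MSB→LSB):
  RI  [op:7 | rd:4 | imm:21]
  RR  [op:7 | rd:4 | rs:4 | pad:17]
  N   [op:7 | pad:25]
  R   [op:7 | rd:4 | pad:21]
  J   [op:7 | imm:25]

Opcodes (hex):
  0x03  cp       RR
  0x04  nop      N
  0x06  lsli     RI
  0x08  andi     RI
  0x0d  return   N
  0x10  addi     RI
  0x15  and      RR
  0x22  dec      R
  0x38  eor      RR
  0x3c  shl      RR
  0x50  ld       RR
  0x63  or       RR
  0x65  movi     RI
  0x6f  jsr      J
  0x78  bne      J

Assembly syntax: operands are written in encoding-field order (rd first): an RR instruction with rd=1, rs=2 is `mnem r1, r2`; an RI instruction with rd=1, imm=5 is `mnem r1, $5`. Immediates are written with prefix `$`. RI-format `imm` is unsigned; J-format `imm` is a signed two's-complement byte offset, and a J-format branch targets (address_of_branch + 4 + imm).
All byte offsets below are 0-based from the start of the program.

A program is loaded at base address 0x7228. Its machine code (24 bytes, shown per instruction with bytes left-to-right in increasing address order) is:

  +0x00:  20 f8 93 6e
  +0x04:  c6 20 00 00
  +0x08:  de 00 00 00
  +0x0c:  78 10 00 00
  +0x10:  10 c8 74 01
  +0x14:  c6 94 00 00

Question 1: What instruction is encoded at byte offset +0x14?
or r4, r10

@+14  big-endian(c6 94 00 00) = 0xc6940000
  opcode bits[31:25]=0x63: or/RR
  rd: (w>>21)&0xf=0x4 → r4
  rs: (w>>17)&0xf=0xa → r10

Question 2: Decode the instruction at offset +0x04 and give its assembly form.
[04] c6 20 00 00 → 0xc6200000
  top 7b → 0x63 → or [RR]
  [24:21] rd=1 = r1
  [20:17] rs=0 = r0

or r1, r0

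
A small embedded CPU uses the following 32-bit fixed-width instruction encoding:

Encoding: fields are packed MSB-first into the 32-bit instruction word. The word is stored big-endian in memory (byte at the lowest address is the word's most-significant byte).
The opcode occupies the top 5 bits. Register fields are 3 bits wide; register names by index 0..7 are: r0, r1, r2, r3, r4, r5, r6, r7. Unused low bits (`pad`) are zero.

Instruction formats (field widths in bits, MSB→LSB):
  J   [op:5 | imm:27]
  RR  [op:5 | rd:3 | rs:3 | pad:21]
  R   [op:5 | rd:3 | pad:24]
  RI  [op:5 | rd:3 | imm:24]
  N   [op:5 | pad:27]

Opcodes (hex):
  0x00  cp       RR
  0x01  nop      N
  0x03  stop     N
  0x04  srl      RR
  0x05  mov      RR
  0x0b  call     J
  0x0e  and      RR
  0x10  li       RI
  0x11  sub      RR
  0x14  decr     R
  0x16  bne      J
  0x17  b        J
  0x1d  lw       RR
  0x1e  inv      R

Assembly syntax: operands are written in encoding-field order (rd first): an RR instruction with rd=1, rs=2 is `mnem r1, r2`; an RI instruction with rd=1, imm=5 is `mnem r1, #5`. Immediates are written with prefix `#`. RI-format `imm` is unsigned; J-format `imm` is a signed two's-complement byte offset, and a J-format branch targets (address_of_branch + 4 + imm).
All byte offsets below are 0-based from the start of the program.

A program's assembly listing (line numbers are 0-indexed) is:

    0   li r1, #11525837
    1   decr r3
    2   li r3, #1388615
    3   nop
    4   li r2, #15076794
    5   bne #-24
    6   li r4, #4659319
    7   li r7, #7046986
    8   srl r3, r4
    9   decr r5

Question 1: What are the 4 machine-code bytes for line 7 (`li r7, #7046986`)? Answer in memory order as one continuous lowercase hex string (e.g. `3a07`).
876b874a

7. li fields op=0x10:5|rd=7:3|imm=7046986:24 → word 876b874ah → 87 6b 87 4a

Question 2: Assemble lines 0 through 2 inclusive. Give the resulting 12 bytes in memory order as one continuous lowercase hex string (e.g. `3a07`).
L0: li op=0x10:5|rd=1:3|imm=11525837:24 ⇒ 0x81afdecd ⇒ big 81 af de cd
L1: decr op=0x14:5|rd=3:3|pad=0:24 ⇒ 0xa3000000 ⇒ big a3 00 00 00
L2: li op=0x10:5|rd=3:3|imm=1388615:24 ⇒ 0x83153047 ⇒ big 83 15 30 47

81afdecda300000083153047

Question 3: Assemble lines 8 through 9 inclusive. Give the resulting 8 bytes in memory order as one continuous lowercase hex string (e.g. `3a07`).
line 8 (srl): pack op=0x4:5|rd=3:3|rs=4:3|pad=0:21 = 0x23800000; big→ 23 80 00 00
line 9 (decr): pack op=0x14:5|rd=5:3|pad=0:24 = 0xa5000000; big→ a5 00 00 00

23800000a5000000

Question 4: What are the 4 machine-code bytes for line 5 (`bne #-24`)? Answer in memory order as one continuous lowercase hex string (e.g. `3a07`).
5. bne fields op=0x16:5|imm=-24:27 → word b7ffffe8h → b7 ff ff e8

b7ffffe8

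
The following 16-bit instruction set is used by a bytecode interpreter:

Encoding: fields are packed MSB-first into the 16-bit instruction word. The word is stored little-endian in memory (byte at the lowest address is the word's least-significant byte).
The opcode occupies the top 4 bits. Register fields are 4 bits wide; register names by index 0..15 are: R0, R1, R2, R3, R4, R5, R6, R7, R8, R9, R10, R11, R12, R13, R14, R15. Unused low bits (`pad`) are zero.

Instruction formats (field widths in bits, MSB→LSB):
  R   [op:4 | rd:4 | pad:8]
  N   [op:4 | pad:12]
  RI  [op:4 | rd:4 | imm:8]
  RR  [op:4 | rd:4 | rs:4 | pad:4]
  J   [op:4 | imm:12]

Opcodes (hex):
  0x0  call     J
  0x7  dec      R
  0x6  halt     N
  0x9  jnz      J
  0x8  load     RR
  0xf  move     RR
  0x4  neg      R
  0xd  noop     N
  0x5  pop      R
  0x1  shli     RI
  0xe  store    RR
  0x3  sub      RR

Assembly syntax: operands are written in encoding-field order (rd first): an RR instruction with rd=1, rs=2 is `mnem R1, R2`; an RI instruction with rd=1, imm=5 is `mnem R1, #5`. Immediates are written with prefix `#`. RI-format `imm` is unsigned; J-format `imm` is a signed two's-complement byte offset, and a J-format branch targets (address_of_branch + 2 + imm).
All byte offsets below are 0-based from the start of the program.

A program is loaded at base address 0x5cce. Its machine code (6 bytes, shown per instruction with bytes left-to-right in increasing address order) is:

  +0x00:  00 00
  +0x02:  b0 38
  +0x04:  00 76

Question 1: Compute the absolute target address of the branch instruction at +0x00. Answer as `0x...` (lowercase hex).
0x5cd0

off 0x00: read 00 00 as little → 0x0000
  opcode bits[15:12]=0x0: call/J
  imm@[11:0]=0x0 ⇒ #0
  target = base 0x5cce + off 0x00 + 2 + imm 0 = 0x5cd0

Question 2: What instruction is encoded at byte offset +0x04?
[04] 00 76 → 0x7600
  op=0x7600>>12=0x7 ⇒ dec (R)
  rd: (w>>8)&0xf=0x6 → R6

dec R6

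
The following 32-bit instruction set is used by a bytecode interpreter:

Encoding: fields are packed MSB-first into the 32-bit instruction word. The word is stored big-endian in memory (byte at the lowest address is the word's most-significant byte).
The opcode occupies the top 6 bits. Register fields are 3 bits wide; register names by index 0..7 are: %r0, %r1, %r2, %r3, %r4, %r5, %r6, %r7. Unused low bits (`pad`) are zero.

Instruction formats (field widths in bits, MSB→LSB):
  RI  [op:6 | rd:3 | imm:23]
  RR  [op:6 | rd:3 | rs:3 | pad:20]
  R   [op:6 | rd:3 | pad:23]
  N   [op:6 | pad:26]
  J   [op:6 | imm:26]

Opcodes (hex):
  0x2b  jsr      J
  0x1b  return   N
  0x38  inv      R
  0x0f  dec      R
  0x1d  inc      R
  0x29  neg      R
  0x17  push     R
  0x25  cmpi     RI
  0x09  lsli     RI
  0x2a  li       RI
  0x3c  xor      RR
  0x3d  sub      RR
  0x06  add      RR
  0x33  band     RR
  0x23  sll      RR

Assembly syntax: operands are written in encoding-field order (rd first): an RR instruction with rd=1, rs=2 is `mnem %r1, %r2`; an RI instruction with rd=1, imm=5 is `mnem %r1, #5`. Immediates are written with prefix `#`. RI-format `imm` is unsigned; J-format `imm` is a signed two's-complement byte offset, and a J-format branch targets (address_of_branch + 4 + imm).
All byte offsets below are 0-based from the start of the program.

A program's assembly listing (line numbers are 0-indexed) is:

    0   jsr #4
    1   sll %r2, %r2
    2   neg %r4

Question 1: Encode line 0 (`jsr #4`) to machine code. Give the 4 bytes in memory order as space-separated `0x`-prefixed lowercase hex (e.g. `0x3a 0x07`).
0xac 0x00 0x00 0x04

L0: jsr op=0x2b:6|imm=4:26 ⇒ 0xac000004 ⇒ big ac 00 00 04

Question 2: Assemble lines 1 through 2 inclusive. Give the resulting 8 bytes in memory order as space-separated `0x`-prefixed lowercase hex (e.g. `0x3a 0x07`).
0x8d 0x20 0x00 0x00 0xa6 0x00 0x00 0x00

L1: sll op=0x23:6|rd=2:3|rs=2:3|pad=0:20 ⇒ 0x8d200000 ⇒ big 8d 20 00 00
L2: neg op=0x29:6|rd=4:3|pad=0:23 ⇒ 0xa6000000 ⇒ big a6 00 00 00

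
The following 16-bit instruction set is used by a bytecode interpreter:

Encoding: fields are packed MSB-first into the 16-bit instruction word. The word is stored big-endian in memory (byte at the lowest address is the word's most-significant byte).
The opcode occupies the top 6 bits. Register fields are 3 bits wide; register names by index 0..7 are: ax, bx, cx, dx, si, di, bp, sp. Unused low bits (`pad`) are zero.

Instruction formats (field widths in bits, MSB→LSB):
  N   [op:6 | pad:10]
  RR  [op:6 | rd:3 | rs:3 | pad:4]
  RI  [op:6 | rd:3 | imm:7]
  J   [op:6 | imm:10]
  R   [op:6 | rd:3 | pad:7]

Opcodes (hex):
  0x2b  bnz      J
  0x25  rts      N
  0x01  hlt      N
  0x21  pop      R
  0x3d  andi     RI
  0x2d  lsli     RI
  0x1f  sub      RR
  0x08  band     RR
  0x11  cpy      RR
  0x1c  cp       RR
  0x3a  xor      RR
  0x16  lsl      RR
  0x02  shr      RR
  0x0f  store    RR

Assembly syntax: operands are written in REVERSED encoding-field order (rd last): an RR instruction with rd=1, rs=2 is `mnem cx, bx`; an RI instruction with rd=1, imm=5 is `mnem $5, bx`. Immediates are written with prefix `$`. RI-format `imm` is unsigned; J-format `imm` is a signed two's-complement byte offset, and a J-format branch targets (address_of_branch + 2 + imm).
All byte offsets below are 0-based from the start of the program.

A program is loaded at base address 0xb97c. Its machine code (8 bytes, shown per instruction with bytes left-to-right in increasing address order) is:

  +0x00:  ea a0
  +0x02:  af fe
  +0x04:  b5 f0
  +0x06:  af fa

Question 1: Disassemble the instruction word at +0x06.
bnz $-6

off 0x06: read af fa as big → 0xaffa
  opcode bits[15:10]=0x2b: bnz/J
  imm: (w>>0)&0x3ff=0x3fa (s10→-6) → $-6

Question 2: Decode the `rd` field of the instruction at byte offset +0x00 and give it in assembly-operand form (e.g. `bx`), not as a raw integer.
+0x00: ea a0 ⇒ word 0xeaa0 (big)
  opcode bits[15:10]=0x3a: xor/RR
  [9:7] rd=5 = di
  [6:4] rs=2 = cx

di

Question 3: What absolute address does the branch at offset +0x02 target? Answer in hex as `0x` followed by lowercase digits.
0xb97e

off 0x02: read af fe as big → 0xaffe
  opcode bits[15:10]=0x2b: bnz/J
  imm@[9:0]=0x3fe (s10→-2) ⇒ $-2
  target = base 0xb97c + off 0x02 + 2 + imm -2 = 0xb97e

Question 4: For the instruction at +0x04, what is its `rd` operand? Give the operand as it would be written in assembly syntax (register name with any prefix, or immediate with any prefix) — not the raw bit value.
dx

+0x04: b5 f0 ⇒ word 0xb5f0 (big)
  top 6b → 0x2d → lsli [RI]
  [9:7] rd=3 = dx
  [6:0] imm=112 = $112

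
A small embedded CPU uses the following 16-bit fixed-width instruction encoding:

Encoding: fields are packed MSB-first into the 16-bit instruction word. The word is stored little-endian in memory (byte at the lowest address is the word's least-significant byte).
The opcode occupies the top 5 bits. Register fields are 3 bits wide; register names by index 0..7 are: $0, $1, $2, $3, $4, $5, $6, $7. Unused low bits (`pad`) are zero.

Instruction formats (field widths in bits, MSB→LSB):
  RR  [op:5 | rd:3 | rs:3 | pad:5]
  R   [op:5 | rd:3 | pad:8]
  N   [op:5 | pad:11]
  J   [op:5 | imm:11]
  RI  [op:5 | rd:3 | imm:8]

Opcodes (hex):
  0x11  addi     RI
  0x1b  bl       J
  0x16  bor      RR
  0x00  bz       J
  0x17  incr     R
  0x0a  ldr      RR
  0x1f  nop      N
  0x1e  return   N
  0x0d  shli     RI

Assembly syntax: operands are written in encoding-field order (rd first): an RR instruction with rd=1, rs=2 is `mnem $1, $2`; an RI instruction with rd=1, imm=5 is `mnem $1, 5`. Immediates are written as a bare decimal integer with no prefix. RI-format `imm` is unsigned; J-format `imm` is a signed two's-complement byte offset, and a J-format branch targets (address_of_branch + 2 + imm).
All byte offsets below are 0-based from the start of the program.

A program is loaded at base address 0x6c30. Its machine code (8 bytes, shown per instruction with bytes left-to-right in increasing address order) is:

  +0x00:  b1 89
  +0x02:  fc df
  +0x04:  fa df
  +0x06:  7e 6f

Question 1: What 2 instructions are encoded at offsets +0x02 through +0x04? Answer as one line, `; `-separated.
off 0x02: read fc df as little → 0xdffc
  top 5b → 0x1b → bl [J]
  imm@[10:0]=0x7fc (s11→-4) ⇒ -4
off 0x04: read fa df as little → 0xdffa
  top 5b → 0x1b → bl [J]
  imm@[10:0]=0x7fa (s11→-6) ⇒ -6

bl -4; bl -6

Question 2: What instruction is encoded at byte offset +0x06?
shli $7, 126

[06] 7e 6f → 0x6f7e
  op=0x6f7e>>11=0xd ⇒ shli (RI)
  rd: (w>>8)&0x7=0x7 → $7
  imm: (w>>0)&0xff=0x7e → 126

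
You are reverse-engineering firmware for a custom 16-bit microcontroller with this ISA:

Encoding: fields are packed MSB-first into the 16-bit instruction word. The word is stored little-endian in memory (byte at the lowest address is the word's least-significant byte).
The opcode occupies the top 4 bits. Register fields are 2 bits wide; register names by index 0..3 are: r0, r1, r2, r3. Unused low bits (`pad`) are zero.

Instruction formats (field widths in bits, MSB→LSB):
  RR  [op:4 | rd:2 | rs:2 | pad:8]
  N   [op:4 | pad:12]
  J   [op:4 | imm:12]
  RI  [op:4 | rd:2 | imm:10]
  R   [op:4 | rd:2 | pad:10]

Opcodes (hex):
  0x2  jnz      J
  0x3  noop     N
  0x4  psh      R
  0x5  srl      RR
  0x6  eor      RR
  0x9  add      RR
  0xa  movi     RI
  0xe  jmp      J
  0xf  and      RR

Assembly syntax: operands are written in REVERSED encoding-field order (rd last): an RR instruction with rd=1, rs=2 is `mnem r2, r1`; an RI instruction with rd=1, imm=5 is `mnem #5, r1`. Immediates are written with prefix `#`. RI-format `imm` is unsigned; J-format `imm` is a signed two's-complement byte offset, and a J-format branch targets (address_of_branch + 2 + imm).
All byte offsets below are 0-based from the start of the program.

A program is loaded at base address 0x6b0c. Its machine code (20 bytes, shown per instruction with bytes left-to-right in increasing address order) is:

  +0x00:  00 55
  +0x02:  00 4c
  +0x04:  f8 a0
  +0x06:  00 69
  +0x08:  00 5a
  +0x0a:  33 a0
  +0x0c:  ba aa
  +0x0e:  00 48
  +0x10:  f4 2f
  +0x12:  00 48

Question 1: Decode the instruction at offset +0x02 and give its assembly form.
[02] 00 4c → 0x4c00
  op=0x4c00>>12=0x4 ⇒ psh (R)
  rd@[11:10]=0x3 ⇒ r3

psh r3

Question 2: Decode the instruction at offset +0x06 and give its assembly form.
off 0x06: read 00 69 as little → 0x6900
  opcode bits[15:12]=0x6: eor/RR
  rd@[11:10]=0x2 ⇒ r2
  rs@[9:8]=0x1 ⇒ r1

eor r1, r2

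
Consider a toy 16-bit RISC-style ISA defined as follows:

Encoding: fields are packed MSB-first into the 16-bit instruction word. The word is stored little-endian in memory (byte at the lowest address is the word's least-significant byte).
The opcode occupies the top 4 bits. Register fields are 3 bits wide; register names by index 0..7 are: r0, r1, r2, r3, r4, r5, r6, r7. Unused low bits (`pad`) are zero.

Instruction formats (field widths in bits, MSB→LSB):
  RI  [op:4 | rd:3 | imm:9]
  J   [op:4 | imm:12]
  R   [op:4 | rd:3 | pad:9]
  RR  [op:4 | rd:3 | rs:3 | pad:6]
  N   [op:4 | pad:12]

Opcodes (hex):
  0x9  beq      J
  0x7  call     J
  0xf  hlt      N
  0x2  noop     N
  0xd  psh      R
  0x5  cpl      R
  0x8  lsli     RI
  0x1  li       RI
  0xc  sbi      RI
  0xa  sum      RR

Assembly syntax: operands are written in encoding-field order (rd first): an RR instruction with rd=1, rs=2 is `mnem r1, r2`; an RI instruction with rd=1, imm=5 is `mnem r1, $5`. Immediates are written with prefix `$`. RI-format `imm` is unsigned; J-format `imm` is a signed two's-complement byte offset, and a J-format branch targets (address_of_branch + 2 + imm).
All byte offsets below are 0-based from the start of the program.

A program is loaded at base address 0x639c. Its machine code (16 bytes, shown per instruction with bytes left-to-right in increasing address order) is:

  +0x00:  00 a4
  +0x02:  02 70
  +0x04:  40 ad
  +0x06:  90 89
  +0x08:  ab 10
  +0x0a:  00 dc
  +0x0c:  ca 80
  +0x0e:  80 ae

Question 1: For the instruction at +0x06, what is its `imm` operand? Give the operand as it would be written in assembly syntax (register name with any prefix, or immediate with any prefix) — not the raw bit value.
@+06  little-endian(90 89) = 0x8990
  opcode bits[15:12]=0x8: lsli/RI
  [11:9] rd=4 = r4
  [8:0] imm=400 = $400

$400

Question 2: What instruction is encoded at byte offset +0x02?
[02] 02 70 → 0x7002
  op=0x7002>>12=0x7 ⇒ call (J)
  imm: (w>>0)&0xfff=0x2 → $2

call $2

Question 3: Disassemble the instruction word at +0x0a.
psh r6

@+0a  little-endian(00 dc) = 0xdc00
  top 4b → 0xd → psh [R]
  rd@[11:9]=0x6 ⇒ r6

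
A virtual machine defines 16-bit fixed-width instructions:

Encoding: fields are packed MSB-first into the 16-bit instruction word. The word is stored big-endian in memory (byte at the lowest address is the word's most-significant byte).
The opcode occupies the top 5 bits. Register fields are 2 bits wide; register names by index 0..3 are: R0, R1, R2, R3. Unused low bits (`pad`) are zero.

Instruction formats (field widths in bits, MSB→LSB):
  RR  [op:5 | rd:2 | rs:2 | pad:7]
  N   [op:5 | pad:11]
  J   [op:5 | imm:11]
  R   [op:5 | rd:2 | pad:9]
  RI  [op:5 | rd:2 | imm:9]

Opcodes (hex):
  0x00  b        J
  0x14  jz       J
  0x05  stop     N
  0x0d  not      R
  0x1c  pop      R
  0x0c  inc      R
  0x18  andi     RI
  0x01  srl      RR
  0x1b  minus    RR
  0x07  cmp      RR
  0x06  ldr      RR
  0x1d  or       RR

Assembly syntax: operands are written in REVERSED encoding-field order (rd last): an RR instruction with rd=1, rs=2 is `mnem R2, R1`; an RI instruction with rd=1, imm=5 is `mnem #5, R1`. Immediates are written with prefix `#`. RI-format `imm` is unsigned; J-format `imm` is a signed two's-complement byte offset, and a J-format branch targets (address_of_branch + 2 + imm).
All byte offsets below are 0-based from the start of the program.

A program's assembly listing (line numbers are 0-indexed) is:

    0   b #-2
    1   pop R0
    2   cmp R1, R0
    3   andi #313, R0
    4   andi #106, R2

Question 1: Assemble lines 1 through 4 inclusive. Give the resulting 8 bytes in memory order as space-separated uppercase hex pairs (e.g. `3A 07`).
L1: pop op=0x1c:5|rd=0:2|pad=0:9 ⇒ 0xe000 ⇒ big e0 00
L2: cmp op=0x7:5|rd=0:2|rs=1:2|pad=0:7 ⇒ 0x3880 ⇒ big 38 80
L3: andi op=0x18:5|rd=0:2|imm=313:9 ⇒ 0xc139 ⇒ big c1 39
L4: andi op=0x18:5|rd=2:2|imm=106:9 ⇒ 0xc46a ⇒ big c4 6a

E0 00 38 80 C1 39 C4 6A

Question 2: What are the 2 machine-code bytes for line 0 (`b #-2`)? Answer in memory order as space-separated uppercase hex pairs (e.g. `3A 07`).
L0: b op=0x0:5|imm=-2:11 ⇒ 0x07fe ⇒ big 07 fe

07 FE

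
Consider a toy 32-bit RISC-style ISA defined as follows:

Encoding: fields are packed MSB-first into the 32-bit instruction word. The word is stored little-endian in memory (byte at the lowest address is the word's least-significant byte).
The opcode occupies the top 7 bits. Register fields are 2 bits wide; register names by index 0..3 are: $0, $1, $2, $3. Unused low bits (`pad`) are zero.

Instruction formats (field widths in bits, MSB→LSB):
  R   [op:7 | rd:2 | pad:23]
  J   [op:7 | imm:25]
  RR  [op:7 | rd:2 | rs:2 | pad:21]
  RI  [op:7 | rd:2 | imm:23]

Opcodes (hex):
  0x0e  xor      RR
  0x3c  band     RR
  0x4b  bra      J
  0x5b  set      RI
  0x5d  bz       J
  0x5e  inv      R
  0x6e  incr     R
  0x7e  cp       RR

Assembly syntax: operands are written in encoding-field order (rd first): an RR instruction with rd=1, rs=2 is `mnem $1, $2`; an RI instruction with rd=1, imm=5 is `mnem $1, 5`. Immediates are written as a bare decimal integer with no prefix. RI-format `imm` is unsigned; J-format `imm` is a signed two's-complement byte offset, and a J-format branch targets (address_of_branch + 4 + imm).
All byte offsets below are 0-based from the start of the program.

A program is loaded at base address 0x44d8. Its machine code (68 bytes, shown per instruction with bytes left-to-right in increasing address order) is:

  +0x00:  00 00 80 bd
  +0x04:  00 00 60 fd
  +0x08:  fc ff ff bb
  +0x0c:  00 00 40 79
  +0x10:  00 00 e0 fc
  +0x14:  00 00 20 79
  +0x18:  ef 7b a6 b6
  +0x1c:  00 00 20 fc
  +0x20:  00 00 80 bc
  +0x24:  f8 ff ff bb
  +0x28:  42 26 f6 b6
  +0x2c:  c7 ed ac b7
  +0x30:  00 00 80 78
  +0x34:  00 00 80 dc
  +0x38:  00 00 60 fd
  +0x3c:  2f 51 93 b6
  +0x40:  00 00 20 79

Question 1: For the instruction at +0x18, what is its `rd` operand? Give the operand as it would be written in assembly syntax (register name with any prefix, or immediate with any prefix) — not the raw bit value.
$1

off 0x18: read ef 7b a6 b6 as little → 0xb6a67bef
  top 7b → 0x5b → set [RI]
  [24:23] rd=1 = $1
  [22:0] imm=2522095 = 2522095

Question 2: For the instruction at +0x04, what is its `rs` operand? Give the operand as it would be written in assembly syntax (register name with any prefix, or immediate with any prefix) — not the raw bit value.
[04] 00 00 60 fd → 0xfd600000
  opcode bits[31:25]=0x7e: cp/RR
  rd@[24:23]=0x2 ⇒ $2
  rs@[22:21]=0x3 ⇒ $3

$3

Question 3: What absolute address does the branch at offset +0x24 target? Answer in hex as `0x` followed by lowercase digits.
0x44f8

[24] f8 ff ff bb → 0xbbfffff8
  top 7b → 0x5d → bz [J]
  imm@[24:0]=0x1fffff8 (s25→-8) ⇒ -8
  target = base 0x44d8 + off 0x24 + 4 + imm -8 = 0x44f8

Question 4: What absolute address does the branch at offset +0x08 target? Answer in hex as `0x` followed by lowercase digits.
0x44e0

+0x08: fc ff ff bb ⇒ word 0xbbfffffc (little)
  op=0xbbfffffc>>25=0x5d ⇒ bz (J)
  imm@[24:0]=0x1fffffc (s25→-4) ⇒ -4
  target = base 0x44d8 + off 0x08 + 4 + imm -4 = 0x44e0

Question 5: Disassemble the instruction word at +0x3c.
set $1, 1265967

[3c] 2f 51 93 b6 → 0xb693512f
  opcode bits[31:25]=0x5b: set/RI
  rd@[24:23]=0x1 ⇒ $1
  imm@[22:0]=0x13512f ⇒ 1265967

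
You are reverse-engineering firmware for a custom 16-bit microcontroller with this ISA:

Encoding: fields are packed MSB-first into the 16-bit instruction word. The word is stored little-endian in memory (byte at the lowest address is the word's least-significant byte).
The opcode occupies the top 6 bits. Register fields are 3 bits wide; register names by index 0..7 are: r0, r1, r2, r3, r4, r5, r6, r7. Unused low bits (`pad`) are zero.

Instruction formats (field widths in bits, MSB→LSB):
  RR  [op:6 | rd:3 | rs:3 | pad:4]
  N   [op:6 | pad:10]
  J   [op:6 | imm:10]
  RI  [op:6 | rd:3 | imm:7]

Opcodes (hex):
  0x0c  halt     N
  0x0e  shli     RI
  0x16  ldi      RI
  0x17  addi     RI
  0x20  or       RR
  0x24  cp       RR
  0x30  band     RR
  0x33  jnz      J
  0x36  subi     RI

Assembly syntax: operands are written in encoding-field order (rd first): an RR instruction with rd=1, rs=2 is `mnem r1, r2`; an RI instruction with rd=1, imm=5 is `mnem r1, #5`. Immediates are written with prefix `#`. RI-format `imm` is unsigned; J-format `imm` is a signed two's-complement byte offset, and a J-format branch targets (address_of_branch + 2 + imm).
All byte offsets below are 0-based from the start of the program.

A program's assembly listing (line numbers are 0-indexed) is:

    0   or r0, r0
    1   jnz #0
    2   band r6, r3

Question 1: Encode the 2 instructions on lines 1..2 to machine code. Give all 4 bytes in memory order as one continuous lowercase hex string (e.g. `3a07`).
00cc30c3

1. jnz fields op=0x33:6|imm=0:10 → word cc00h → 00 cc
2. band fields op=0x30:6|rd=6:3|rs=3:3|pad=0:4 → word c330h → 30 c3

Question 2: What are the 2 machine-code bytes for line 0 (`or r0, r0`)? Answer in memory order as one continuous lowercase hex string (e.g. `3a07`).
0080

line 0 (or): pack op=0x20:6|rd=0:3|rs=0:3|pad=0:4 = 0x8000; little→ 00 80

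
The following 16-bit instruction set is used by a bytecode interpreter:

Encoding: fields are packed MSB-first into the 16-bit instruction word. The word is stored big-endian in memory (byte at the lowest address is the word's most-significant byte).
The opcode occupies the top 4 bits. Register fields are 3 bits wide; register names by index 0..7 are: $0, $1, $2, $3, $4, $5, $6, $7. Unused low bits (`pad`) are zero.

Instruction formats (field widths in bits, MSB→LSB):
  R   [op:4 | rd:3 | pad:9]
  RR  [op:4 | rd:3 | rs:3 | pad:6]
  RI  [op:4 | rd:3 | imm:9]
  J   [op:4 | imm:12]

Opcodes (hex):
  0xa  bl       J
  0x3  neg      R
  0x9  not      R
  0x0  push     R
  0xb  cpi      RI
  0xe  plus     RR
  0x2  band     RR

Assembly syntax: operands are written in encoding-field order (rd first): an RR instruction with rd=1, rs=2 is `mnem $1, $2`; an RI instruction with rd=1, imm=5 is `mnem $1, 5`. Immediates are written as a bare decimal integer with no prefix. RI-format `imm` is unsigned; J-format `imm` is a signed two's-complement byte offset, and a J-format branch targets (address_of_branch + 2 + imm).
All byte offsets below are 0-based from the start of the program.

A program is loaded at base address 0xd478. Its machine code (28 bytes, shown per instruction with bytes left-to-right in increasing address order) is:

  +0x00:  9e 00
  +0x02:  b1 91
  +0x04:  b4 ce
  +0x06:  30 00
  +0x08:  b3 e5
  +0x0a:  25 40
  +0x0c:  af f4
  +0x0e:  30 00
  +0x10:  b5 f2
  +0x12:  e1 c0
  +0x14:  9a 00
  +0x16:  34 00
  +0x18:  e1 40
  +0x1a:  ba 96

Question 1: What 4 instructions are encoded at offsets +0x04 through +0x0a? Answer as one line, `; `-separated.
[04] b4 ce → 0xb4ce
  op=0xb4ce>>12=0xb ⇒ cpi (RI)
  rd@[11:9]=0x2 ⇒ $2
  imm@[8:0]=0xce ⇒ 206
[06] 30 00 → 0x3000
  op=0x3000>>12=0x3 ⇒ neg (R)
  rd@[11:9]=0x0 ⇒ $0
[08] b3 e5 → 0xb3e5
  op=0xb3e5>>12=0xb ⇒ cpi (RI)
  rd@[11:9]=0x1 ⇒ $1
  imm@[8:0]=0x1e5 ⇒ 485
[0a] 25 40 → 0x2540
  op=0x2540>>12=0x2 ⇒ band (RR)
  rd@[11:9]=0x2 ⇒ $2
  rs@[8:6]=0x5 ⇒ $5

cpi $2, 206; neg $0; cpi $1, 485; band $2, $5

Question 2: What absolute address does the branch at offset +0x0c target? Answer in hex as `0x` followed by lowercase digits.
[0c] af f4 → 0xaff4
  opcode bits[15:12]=0xa: bl/J
  [11:0] imm=4084 (s12→-12) = -12
  target = base 0xd478 + off 0x0c + 2 + imm -12 = 0xd47a

0xd47a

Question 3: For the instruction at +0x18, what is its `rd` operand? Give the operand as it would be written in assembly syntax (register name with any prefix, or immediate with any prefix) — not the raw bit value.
[18] e1 40 → 0xe140
  opcode bits[15:12]=0xe: plus/RR
  [11:9] rd=0 = $0
  [8:6] rs=5 = $5

$0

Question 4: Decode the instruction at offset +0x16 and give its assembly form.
off 0x16: read 34 00 as big → 0x3400
  top 4b → 0x3 → neg [R]
  rd: (w>>9)&0x7=0x2 → $2

neg $2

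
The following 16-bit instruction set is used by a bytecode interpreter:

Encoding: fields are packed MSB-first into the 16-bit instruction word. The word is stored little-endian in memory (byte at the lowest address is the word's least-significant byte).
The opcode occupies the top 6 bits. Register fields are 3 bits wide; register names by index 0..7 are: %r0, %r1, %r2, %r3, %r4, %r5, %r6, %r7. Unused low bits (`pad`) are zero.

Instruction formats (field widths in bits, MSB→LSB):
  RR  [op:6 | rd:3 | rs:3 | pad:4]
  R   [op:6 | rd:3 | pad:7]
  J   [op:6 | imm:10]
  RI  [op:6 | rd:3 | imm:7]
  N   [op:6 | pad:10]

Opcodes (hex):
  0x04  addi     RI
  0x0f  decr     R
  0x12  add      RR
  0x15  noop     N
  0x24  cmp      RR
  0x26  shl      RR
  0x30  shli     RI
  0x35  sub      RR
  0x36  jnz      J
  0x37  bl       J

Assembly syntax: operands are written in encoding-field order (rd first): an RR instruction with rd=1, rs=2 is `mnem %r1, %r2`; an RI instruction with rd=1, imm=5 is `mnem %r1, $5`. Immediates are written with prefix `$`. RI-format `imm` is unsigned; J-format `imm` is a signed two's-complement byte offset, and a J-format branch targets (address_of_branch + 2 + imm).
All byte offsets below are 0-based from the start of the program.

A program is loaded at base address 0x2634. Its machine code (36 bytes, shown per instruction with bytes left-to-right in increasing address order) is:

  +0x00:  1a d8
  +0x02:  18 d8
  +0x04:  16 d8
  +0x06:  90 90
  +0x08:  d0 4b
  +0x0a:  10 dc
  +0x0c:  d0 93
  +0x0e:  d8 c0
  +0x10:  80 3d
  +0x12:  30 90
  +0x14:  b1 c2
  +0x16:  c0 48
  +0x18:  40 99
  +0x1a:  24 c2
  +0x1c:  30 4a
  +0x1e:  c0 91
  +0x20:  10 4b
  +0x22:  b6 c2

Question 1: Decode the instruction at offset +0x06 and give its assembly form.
cmp %r1, %r1

@+06  little-endian(90 90) = 0x9090
  op=0x9090>>10=0x24 ⇒ cmp (RR)
  rd@[9:7]=0x1 ⇒ %r1
  rs@[6:4]=0x1 ⇒ %r1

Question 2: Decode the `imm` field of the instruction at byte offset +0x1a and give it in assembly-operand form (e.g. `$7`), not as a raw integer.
$36

off 0x1a: read 24 c2 as little → 0xc224
  op=0xc224>>10=0x30 ⇒ shli (RI)
  rd: (w>>7)&0x7=0x4 → %r4
  imm: (w>>0)&0x7f=0x24 → $36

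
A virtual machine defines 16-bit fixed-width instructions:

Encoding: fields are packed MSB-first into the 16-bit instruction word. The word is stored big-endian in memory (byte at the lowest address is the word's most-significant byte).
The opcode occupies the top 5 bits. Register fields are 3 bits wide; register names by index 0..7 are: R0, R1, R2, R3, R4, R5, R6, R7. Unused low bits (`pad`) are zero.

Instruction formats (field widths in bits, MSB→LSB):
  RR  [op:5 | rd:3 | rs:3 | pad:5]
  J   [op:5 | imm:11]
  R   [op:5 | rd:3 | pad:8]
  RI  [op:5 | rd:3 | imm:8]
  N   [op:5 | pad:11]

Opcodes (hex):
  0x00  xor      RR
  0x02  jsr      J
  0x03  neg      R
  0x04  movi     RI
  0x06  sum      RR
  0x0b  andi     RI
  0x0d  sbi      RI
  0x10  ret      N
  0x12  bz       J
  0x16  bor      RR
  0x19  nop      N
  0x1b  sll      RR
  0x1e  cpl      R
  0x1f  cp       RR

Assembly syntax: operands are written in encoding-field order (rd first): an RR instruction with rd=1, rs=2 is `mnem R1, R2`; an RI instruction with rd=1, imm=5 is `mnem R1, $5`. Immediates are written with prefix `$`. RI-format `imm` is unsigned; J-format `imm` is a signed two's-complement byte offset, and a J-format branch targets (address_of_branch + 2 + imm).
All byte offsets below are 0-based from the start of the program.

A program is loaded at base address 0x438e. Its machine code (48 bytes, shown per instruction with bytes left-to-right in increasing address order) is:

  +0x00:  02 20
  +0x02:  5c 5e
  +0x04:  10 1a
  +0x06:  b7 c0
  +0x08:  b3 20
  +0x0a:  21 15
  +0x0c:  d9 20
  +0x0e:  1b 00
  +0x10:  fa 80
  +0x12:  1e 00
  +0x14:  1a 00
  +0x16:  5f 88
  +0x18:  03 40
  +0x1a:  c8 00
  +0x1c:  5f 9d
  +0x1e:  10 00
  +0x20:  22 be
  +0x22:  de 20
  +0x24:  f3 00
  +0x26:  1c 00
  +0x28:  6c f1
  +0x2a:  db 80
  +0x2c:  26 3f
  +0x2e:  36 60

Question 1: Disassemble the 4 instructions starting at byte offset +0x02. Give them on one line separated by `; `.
andi R4, $94; jsr $26; bor R7, R6; bor R3, R1

@+02  big-endian(5c 5e) = 0x5c5e
  opcode bits[15:11]=0xb: andi/RI
  rd@[10:8]=0x4 ⇒ R4
  imm@[7:0]=0x5e ⇒ $94
@+04  big-endian(10 1a) = 0x101a
  opcode bits[15:11]=0x2: jsr/J
  imm@[10:0]=0x1a ⇒ $26
@+06  big-endian(b7 c0) = 0xb7c0
  opcode bits[15:11]=0x16: bor/RR
  rd@[10:8]=0x7 ⇒ R7
  rs@[7:5]=0x6 ⇒ R6
@+08  big-endian(b3 20) = 0xb320
  opcode bits[15:11]=0x16: bor/RR
  rd@[10:8]=0x3 ⇒ R3
  rs@[7:5]=0x1 ⇒ R1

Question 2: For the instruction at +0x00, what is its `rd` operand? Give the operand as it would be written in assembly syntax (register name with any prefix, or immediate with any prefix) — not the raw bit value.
R2

[00] 02 20 → 0x0220
  op=0x0220>>11=0x0 ⇒ xor (RR)
  rd: (w>>8)&0x7=0x2 → R2
  rs: (w>>5)&0x7=0x1 → R1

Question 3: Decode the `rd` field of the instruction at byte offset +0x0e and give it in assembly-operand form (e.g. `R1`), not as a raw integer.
+0x0e: 1b 00 ⇒ word 0x1b00 (big)
  opcode bits[15:11]=0x3: neg/R
  rd: (w>>8)&0x7=0x3 → R3

R3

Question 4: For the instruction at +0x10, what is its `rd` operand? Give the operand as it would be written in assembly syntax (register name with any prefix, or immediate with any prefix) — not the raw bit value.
R2

off 0x10: read fa 80 as big → 0xfa80
  top 5b → 0x1f → cp [RR]
  rd: (w>>8)&0x7=0x2 → R2
  rs: (w>>5)&0x7=0x4 → R4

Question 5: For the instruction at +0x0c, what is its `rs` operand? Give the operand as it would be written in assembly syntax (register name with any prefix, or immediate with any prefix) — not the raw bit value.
@+0c  big-endian(d9 20) = 0xd920
  opcode bits[15:11]=0x1b: sll/RR
  rd@[10:8]=0x1 ⇒ R1
  rs@[7:5]=0x1 ⇒ R1

R1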